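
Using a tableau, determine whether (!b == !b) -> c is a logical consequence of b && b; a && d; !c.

Initial set: {(b && b); (a && d); !c; !((!b == !b) -> c)}.
(b && b): α-rule — add b, b.
(a && d): α-rule — add a, d.
!((!b == !b) -> c): α-rule — add (!b == !b), !c.
(!b == !b): β-rule — branch into !b, !b  //  !!b, !!b.
  branch 1 (add !b, !b):
    × closes — contains both b and !b.
  branch 2 (add !!b, !!b):
    ○ open, literals {a=1, b=1, c=0, d=1}.
1 branch closed, 1 open.
An open branch gives a countermodel: a=1, b=1, c=0, d=1 (unmentioned atoms arbitrary); the premises hold there but the conclusion fails.

No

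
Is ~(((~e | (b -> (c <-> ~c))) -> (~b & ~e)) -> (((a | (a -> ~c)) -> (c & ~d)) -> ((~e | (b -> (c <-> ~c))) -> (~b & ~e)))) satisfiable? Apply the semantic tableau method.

Initial set: {T ~(((~e | (b -> (c <-> ~c))) -> (~b & ~e)) -> (((a | (a -> ~c)) -> (c & ~d)) -> ((~e | (b -> (c <-> ~c))) -> (~b & ~e))))}.
T ~(((~e | (b -> (c <-> ~c))) -> (~b & ~e)) -> (((a | (a -> ~c)) -> (c & ~d)) -> ((~e | (b -> (c <-> ~c))) -> (~b & ~e)))): α-rule — add T ((~e | (b -> (c <-> ~c))) -> (~b & ~e)), F (((a | (a -> ~c)) -> (c & ~d)) -> ((~e | (b -> (c <-> ~c))) -> (~b & ~e))).
F (((a | (a -> ~c)) -> (c & ~d)) -> ((~e | (b -> (c <-> ~c))) -> (~b & ~e))): α-rule — add T ((a | (a -> ~c)) -> (c & ~d)), F ((~e | (b -> (c <-> ~c))) -> (~b & ~e)).
F ((~e | (b -> (c <-> ~c))) -> (~b & ~e)): α-rule — add T (~e | (b -> (c <-> ~c))), F (~b & ~e).
T ((~e | (b -> (c <-> ~c))) -> (~b & ~e)): β-rule — branch into F (~e | (b -> (c <-> ~c)))  //  T (~b & ~e).
  branch 1 (add F (~e | (b -> (c <-> ~c)))):
    F (~e | (b -> (c <-> ~c))): α-rule — add F ~e, F (b -> (c <-> ~c)).
    F (b -> (c <-> ~c)): α-rule — add T b, F (c <-> ~c).
    T ((a | (a -> ~c)) -> (c & ~d)): β-rule — branch into F (a | (a -> ~c))  //  T (c & ~d).
      branch 1.1 (add F (a | (a -> ~c))):
        F (a | (a -> ~c)): α-rule — add F a, F (a -> ~c).
        F (a -> ~c): α-rule — add T a, F ~c.
        × closes — contains both a and ~a.
      branch 1.2 (add T (c & ~d)):
        T (c & ~d): α-rule — add T c, T ~d.
        T (~e | (b -> (c <-> ~c))): β-rule — branch into T ~e  //  T (b -> (c <-> ~c)).
          branch 1.2.1 (add T ~e):
            × closes — contains both e and ~e.
          branch 1.2.2 (add T (b -> (c <-> ~c))):
            F (~b & ~e): β-rule — branch into F ~b  //  F ~e.
              branch 1.2.2.1 (add F ~b):
                F (c <-> ~c): β-rule — branch into T c, F ~c  //  F c, T ~c.
                  branch 1.2.2.1.1 (add T c, F ~c):
                    T (b -> (c <-> ~c)): β-rule — branch into F b  //  T (c <-> ~c).
                      branch 1.2.2.1.1.1 (add F b):
                        × closes — contains both b and ~b.
                      branch 1.2.2.1.1.2 (add T (c <-> ~c)):
                        T (c <-> ~c): β-rule — branch into T c, T ~c  //  F c, F ~c.
                          branch 1.2.2.1.1.2.1 (add T c, T ~c):
                            × closes — contains both c and ~c.
                          branch 1.2.2.1.1.2.2 (add F c, F ~c):
                            × closes — contains both c and ~c.
                  branch 1.2.2.1.2 (add F c, T ~c):
                    × closes — contains both c and ~c.
              branch 1.2.2.2 (add F ~e):
                F (c <-> ~c): β-rule — branch into T c, F ~c  //  F c, T ~c.
                  branch 1.2.2.2.1 (add T c, F ~c):
                    T (b -> (c <-> ~c)): β-rule — branch into F b  //  T (c <-> ~c).
                      branch 1.2.2.2.1.1 (add F b):
                        × closes — contains both b and ~b.
                      branch 1.2.2.2.1.2 (add T (c <-> ~c)):
                        T (c <-> ~c): β-rule — branch into T c, T ~c  //  F c, F ~c.
                          branch 1.2.2.2.1.2.1 (add T c, T ~c):
                            × closes — contains both c and ~c.
                          branch 1.2.2.2.1.2.2 (add F c, F ~c):
                            × closes — contains both c and ~c.
                  branch 1.2.2.2.2 (add F c, T ~c):
                    × closes — contains both c and ~c.
  branch 2 (add T (~b & ~e)):
    T (~b & ~e): α-rule — add T ~b, T ~e.
    T ((a | (a -> ~c)) -> (c & ~d)): β-rule — branch into F (a | (a -> ~c))  //  T (c & ~d).
      branch 2.1 (add F (a | (a -> ~c))):
        F (a | (a -> ~c)): α-rule — add F a, F (a -> ~c).
        F (a -> ~c): α-rule — add T a, F ~c.
        × closes — contains both a and ~a.
      branch 2.2 (add T (c & ~d)):
        T (c & ~d): α-rule — add T c, T ~d.
        T (~e | (b -> (c <-> ~c))): β-rule — branch into T ~e  //  T (b -> (c <-> ~c)).
          branch 2.2.1 (add T ~e):
            F (~b & ~e): β-rule — branch into F ~b  //  F ~e.
              branch 2.2.1.1 (add F ~b):
                × closes — contains both b and ~b.
              branch 2.2.1.2 (add F ~e):
                × closes — contains both e and ~e.
          branch 2.2.2 (add T (b -> (c <-> ~c))):
            F (~b & ~e): β-rule — branch into F ~b  //  F ~e.
              branch 2.2.2.1 (add F ~b):
                × closes — contains both b and ~b.
              branch 2.2.2.2 (add F ~e):
                × closes — contains both e and ~e.
All 15 branches close.
Every branch closed; the formula is unsatisfiable.

Unsatisfiable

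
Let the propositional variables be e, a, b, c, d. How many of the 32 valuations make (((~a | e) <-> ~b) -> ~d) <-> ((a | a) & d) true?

Initial set: {T ((((~a | e) <-> ~b) -> ~d) <-> ((a | a) & d))}.
T ((((~a | e) <-> ~b) -> ~d) <-> ((a | a) & d)): β-rule — branch into T (((~a | e) <-> ~b) -> ~d), T ((a | a) & d)  //  F (((~a | e) <-> ~b) -> ~d), F ((a | a) & d).
  branch 1 (add T (((~a | e) <-> ~b) -> ~d), T ((a | a) & d)):
    T ((a | a) & d): α-rule — add T (a | a), T d.
    T (((~a | e) <-> ~b) -> ~d): β-rule — branch into F ((~a | e) <-> ~b)  //  T ~d.
      branch 1.1 (add F ((~a | e) <-> ~b)):
        T (a | a): β-rule — branch into T a  //  T a.
          branch 1.1.1 (add T a):
            F ((~a | e) <-> ~b): β-rule — branch into T (~a | e), F ~b  //  F (~a | e), T ~b.
              branch 1.1.1.1 (add T (~a | e), F ~b):
                T (~a | e): β-rule — branch into T ~a  //  T e.
                  branch 1.1.1.1.1 (add T ~a):
                    × closes — contains both a and ~a.
                  branch 1.1.1.1.2 (add T e):
                    ○ open, literals {a=true, b=true, d=true, e=true}.
              branch 1.1.1.2 (add F (~a | e), T ~b):
                F (~a | e): α-rule — add F ~a, F e.
                ○ open, literals {a=true, b=false, d=true, e=false}.
          branch 1.1.2 (add T a):
            F ((~a | e) <-> ~b): β-rule — branch into T (~a | e), F ~b  //  F (~a | e), T ~b.
              branch 1.1.2.1 (add T (~a | e), F ~b):
                T (~a | e): β-rule — branch into T ~a  //  T e.
                  branch 1.1.2.1.1 (add T ~a):
                    × closes — contains both a and ~a.
                  branch 1.1.2.1.2 (add T e):
                    ○ open, literals {a=true, b=true, d=true, e=true}.
              branch 1.1.2.2 (add F (~a | e), T ~b):
                F (~a | e): α-rule — add F ~a, F e.
                ○ open, literals {a=true, b=false, d=true, e=false}.
      branch 1.2 (add T ~d):
        × closes — contains both d and ~d.
  branch 2 (add F (((~a | e) <-> ~b) -> ~d), F ((a | a) & d)):
    F (((~a | e) <-> ~b) -> ~d): α-rule — add T ((~a | e) <-> ~b), F ~d.
    F ((a | a) & d): β-rule — branch into F (a | a)  //  F d.
      branch 2.1 (add F (a | a)):
        F (a | a): α-rule — add F a, F a.
        T ((~a | e) <-> ~b): β-rule — branch into T (~a | e), T ~b  //  F (~a | e), F ~b.
          branch 2.1.1 (add T (~a | e), T ~b):
            T (~a | e): β-rule — branch into T ~a  //  T e.
              branch 2.1.1.1 (add T ~a):
                ○ open, literals {a=false, b=false, d=true}.
              branch 2.1.1.2 (add T e):
                ○ open, literals {a=false, b=false, d=true, e=true}.
          branch 2.1.2 (add F (~a | e), F ~b):
            F (~a | e): α-rule — add F ~a, F e.
            × closes — contains both a and ~a.
      branch 2.2 (add F d):
        × closes — contains both d and ~d.
5 branches closed, 6 open.
Each open branch fixes some atoms; the unmentioned ones are free. Counting distinct full assignments: branch {a=true, b=true, d=true, e=true} (c) contributes 2 new; branch {a=true, b=false, d=true, e=false} (c) contributes 2 new; branch {a=true, b=true, d=true, e=true} (c) contributes 0 new; branch {a=true, b=false, d=true, e=false} (c) contributes 0 new; branch {a=false, b=false, d=true} (e, c) contributes 4 new; branch {a=false, b=false, d=true, e=true} (c) contributes 0 new. Total: 8.

8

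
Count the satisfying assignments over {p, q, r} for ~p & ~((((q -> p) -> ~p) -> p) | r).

Initial set: {(~p & ~((((q -> p) -> ~p) -> p) | r))}.
(~p & ~((((q -> p) -> ~p) -> p) | r)): α-rule — add ~p, ~((((q -> p) -> ~p) -> p) | r).
~((((q -> p) -> ~p) -> p) | r): α-rule — add ~(((q -> p) -> ~p) -> p), ~r.
~(((q -> p) -> ~p) -> p): α-rule — add ((q -> p) -> ~p), ~p.
((q -> p) -> ~p): β-rule — branch into ~(q -> p)  //  ~p.
  branch 1 (add ~(q -> p)):
    ~(q -> p): α-rule — add q, ~p.
    ○ open, literals {p=0, q=1, r=0}.
  branch 2 (add ~p):
    ○ open, literals {p=0, r=0}.
0 branches closed, 2 open.
Each open branch fixes some atoms; the unmentioned ones are free. Counting distinct full assignments: branch {p=0, q=1, r=0} (none free) contributes 1 new; branch {p=0, r=0} (q) contributes 1 new. Total: 2.

2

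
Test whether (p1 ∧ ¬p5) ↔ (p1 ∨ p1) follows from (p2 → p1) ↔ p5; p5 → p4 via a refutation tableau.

No

Initial set: {((p2 → p1) ↔ p5); (p5 → p4); ¬((p1 ∧ ¬p5) ↔ (p1 ∨ p1))}.
((p2 → p1) ↔ p5): β-rule — branch into (p2 → p1), p5  //  ¬(p2 → p1), ¬p5.
  branch 1 (add (p2 → p1), p5):
    (p5 → p4): β-rule — branch into ¬p5  //  p4.
      branch 1.1 (add ¬p5):
        × closes — contains both p5 and ¬p5.
      branch 1.2 (add p4):
        ¬((p1 ∧ ¬p5) ↔ (p1 ∨ p1)): β-rule — branch into (p1 ∧ ¬p5), ¬(p1 ∨ p1)  //  ¬(p1 ∧ ¬p5), (p1 ∨ p1).
          branch 1.2.1 (add (p1 ∧ ¬p5), ¬(p1 ∨ p1)):
            (p1 ∧ ¬p5): α-rule — add p1, ¬p5.
            × closes — contains both p5 and ¬p5.
          branch 1.2.2 (add ¬(p1 ∧ ¬p5), (p1 ∨ p1)):
            (p2 → p1): β-rule — branch into ¬p2  //  p1.
              branch 1.2.2.1 (add ¬p2):
                ¬(p1 ∧ ¬p5): β-rule — branch into ¬p1  //  ¬¬p5.
                  branch 1.2.2.1.1 (add ¬p1):
                    (p1 ∨ p1): β-rule — branch into p1  //  p1.
                      branch 1.2.2.1.1.1 (add p1):
                        × closes — contains both p1 and ¬p1.
                      branch 1.2.2.1.1.2 (add p1):
                        × closes — contains both p1 and ¬p1.
                  branch 1.2.2.1.2 (add ¬¬p5):
                    (p1 ∨ p1): β-rule — branch into p1  //  p1.
                      branch 1.2.2.1.2.1 (add p1):
                        ○ open, literals {p1=1, p2=0, p4=1, p5=1}.
                      branch 1.2.2.1.2.2 (add p1):
                        ○ open, literals {p1=1, p2=0, p4=1, p5=1}.
              branch 1.2.2.2 (add p1):
                ¬(p1 ∧ ¬p5): β-rule — branch into ¬p1  //  ¬¬p5.
                  branch 1.2.2.2.1 (add ¬p1):
                    × closes — contains both p1 and ¬p1.
                  branch 1.2.2.2.2 (add ¬¬p5):
                    (p1 ∨ p1): β-rule — branch into p1  //  p1.
                      branch 1.2.2.2.2.1 (add p1):
                        ○ open, literals {p1=1, p4=1, p5=1}.
                      branch 1.2.2.2.2.2 (add p1):
                        ○ open, literals {p1=1, p4=1, p5=1}.
  branch 2 (add ¬(p2 → p1), ¬p5):
    ¬(p2 → p1): α-rule — add p2, ¬p1.
    (p5 → p4): β-rule — branch into ¬p5  //  p4.
      branch 2.1 (add ¬p5):
        ¬((p1 ∧ ¬p5) ↔ (p1 ∨ p1)): β-rule — branch into (p1 ∧ ¬p5), ¬(p1 ∨ p1)  //  ¬(p1 ∧ ¬p5), (p1 ∨ p1).
          branch 2.1.1 (add (p1 ∧ ¬p5), ¬(p1 ∨ p1)):
            (p1 ∧ ¬p5): α-rule — add p1, ¬p5.
            × closes — contains both p1 and ¬p1.
          branch 2.1.2 (add ¬(p1 ∧ ¬p5), (p1 ∨ p1)):
            ¬(p1 ∧ ¬p5): β-rule — branch into ¬p1  //  ¬¬p5.
              branch 2.1.2.1 (add ¬p1):
                (p1 ∨ p1): β-rule — branch into p1  //  p1.
                  branch 2.1.2.1.1 (add p1):
                    × closes — contains both p1 and ¬p1.
                  branch 2.1.2.1.2 (add p1):
                    × closes — contains both p1 and ¬p1.
              branch 2.1.2.2 (add ¬¬p5):
                × closes — contains both p5 and ¬p5.
      branch 2.2 (add p4):
        ¬((p1 ∧ ¬p5) ↔ (p1 ∨ p1)): β-rule — branch into (p1 ∧ ¬p5), ¬(p1 ∨ p1)  //  ¬(p1 ∧ ¬p5), (p1 ∨ p1).
          branch 2.2.1 (add (p1 ∧ ¬p5), ¬(p1 ∨ p1)):
            (p1 ∧ ¬p5): α-rule — add p1, ¬p5.
            × closes — contains both p1 and ¬p1.
          branch 2.2.2 (add ¬(p1 ∧ ¬p5), (p1 ∨ p1)):
            ¬(p1 ∧ ¬p5): β-rule — branch into ¬p1  //  ¬¬p5.
              branch 2.2.2.1 (add ¬p1):
                (p1 ∨ p1): β-rule — branch into p1  //  p1.
                  branch 2.2.2.1.1 (add p1):
                    × closes — contains both p1 and ¬p1.
                  branch 2.2.2.1.2 (add p1):
                    × closes — contains both p1 and ¬p1.
              branch 2.2.2.2 (add ¬¬p5):
                × closes — contains both p5 and ¬p5.
13 branches closed, 4 open.
An open branch gives a countermodel: p1=1, p2=0, p4=1, p5=1 (unmentioned atoms arbitrary); the premises hold there but the conclusion fails.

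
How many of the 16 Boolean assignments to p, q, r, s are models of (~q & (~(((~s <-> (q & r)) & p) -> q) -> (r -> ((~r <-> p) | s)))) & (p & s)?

2

Initial set: {((~q & (~(((~s <-> (q & r)) & p) -> q) -> (r -> ((~r <-> p) | s)))) & (p & s))}.
((~q & (~(((~s <-> (q & r)) & p) -> q) -> (r -> ((~r <-> p) | s)))) & (p & s)): α-rule — add (~q & (~(((~s <-> (q & r)) & p) -> q) -> (r -> ((~r <-> p) | s)))), (p & s).
(~q & (~(((~s <-> (q & r)) & p) -> q) -> (r -> ((~r <-> p) | s)))): α-rule — add ~q, (~(((~s <-> (q & r)) & p) -> q) -> (r -> ((~r <-> p) | s))).
(p & s): α-rule — add p, s.
(~(((~s <-> (q & r)) & p) -> q) -> (r -> ((~r <-> p) | s))): β-rule — branch into ~~(((~s <-> (q & r)) & p) -> q)  //  (r -> ((~r <-> p) | s)).
  branch 1 (add ~~(((~s <-> (q & r)) & p) -> q)):
    ~~(((~s <-> (q & r)) & p) -> q): β-rule — branch into ~((~s <-> (q & r)) & p)  //  q.
      branch 1.1 (add ~((~s <-> (q & r)) & p)):
        ~((~s <-> (q & r)) & p): β-rule — branch into ~(~s <-> (q & r))  //  ~p.
          branch 1.1.1 (add ~(~s <-> (q & r))):
            ~(~s <-> (q & r)): β-rule — branch into ~s, ~(q & r)  //  ~~s, (q & r).
              branch 1.1.1.1 (add ~s, ~(q & r)):
                × closes — contains both s and ~s.
              branch 1.1.1.2 (add ~~s, (q & r)):
                (q & r): α-rule — add q, r.
                × closes — contains both q and ~q.
          branch 1.1.2 (add ~p):
            × closes — contains both p and ~p.
      branch 1.2 (add q):
        × closes — contains both q and ~q.
  branch 2 (add (r -> ((~r <-> p) | s))):
    (r -> ((~r <-> p) | s)): β-rule — branch into ~r  //  ((~r <-> p) | s).
      branch 2.1 (add ~r):
        ○ open, literals {p=true, q=false, r=false, s=true}.
      branch 2.2 (add ((~r <-> p) | s)):
        ((~r <-> p) | s): β-rule — branch into (~r <-> p)  //  s.
          branch 2.2.1 (add (~r <-> p)):
            (~r <-> p): β-rule — branch into ~r, p  //  ~~r, ~p.
              branch 2.2.1.1 (add ~r, p):
                ○ open, literals {p=true, q=false, r=false, s=true}.
              branch 2.2.1.2 (add ~~r, ~p):
                × closes — contains both p and ~p.
          branch 2.2.2 (add s):
            ○ open, literals {p=true, q=false, s=true}.
5 branches closed, 3 open.
Each open branch fixes some atoms; the unmentioned ones are free. Counting distinct full assignments: branch {p=true, q=false, r=false, s=true} (none free) contributes 1 new; branch {p=true, q=false, r=false, s=true} (none free) contributes 0 new; branch {p=true, q=false, s=true} (r) contributes 1 new. Total: 2.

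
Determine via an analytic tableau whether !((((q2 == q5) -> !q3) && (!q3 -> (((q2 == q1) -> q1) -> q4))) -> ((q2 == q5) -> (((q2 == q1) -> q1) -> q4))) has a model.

Unsatisfiable

Initial set: {!((((q2 == q5) -> !q3) && (!q3 -> (((q2 == q1) -> q1) -> q4))) -> ((q2 == q5) -> (((q2 == q1) -> q1) -> q4)))}.
!((((q2 == q5) -> !q3) && (!q3 -> (((q2 == q1) -> q1) -> q4))) -> ((q2 == q5) -> (((q2 == q1) -> q1) -> q4))): α-rule — add (((q2 == q5) -> !q3) && (!q3 -> (((q2 == q1) -> q1) -> q4))), !((q2 == q5) -> (((q2 == q1) -> q1) -> q4)).
(((q2 == q5) -> !q3) && (!q3 -> (((q2 == q1) -> q1) -> q4))): α-rule — add ((q2 == q5) -> !q3), (!q3 -> (((q2 == q1) -> q1) -> q4)).
!((q2 == q5) -> (((q2 == q1) -> q1) -> q4)): α-rule — add (q2 == q5), !(((q2 == q1) -> q1) -> q4).
!(((q2 == q1) -> q1) -> q4): α-rule — add ((q2 == q1) -> q1), !q4.
((q2 == q5) -> !q3): β-rule — branch into !(q2 == q5)  //  !q3.
  branch 1 (add !(q2 == q5)):
    (!q3 -> (((q2 == q1) -> q1) -> q4)): β-rule — branch into !!q3  //  (((q2 == q1) -> q1) -> q4).
      branch 1.1 (add !!q3):
        (q2 == q5): β-rule — branch into q2, q5  //  !q2, !q5.
          branch 1.1.1 (add q2, q5):
            ((q2 == q1) -> q1): β-rule — branch into !(q2 == q1)  //  q1.
              branch 1.1.1.1 (add !(q2 == q1)):
                !(q2 == q5): β-rule — branch into q2, !q5  //  !q2, q5.
                  branch 1.1.1.1.1 (add q2, !q5):
                    × closes — contains both q5 and !q5.
                  branch 1.1.1.1.2 (add !q2, q5):
                    × closes — contains both q2 and !q2.
              branch 1.1.1.2 (add q1):
                !(q2 == q5): β-rule — branch into q2, !q5  //  !q2, q5.
                  branch 1.1.1.2.1 (add q2, !q5):
                    × closes — contains both q5 and !q5.
                  branch 1.1.1.2.2 (add !q2, q5):
                    × closes — contains both q2 and !q2.
          branch 1.1.2 (add !q2, !q5):
            ((q2 == q1) -> q1): β-rule — branch into !(q2 == q1)  //  q1.
              branch 1.1.2.1 (add !(q2 == q1)):
                !(q2 == q5): β-rule — branch into q2, !q5  //  !q2, q5.
                  branch 1.1.2.1.1 (add q2, !q5):
                    × closes — contains both q2 and !q2.
                  branch 1.1.2.1.2 (add !q2, q5):
                    × closes — contains both q5 and !q5.
              branch 1.1.2.2 (add q1):
                !(q2 == q5): β-rule — branch into q2, !q5  //  !q2, q5.
                  branch 1.1.2.2.1 (add q2, !q5):
                    × closes — contains both q2 and !q2.
                  branch 1.1.2.2.2 (add !q2, q5):
                    × closes — contains both q5 and !q5.
      branch 1.2 (add (((q2 == q1) -> q1) -> q4)):
        (q2 == q5): β-rule — branch into q2, q5  //  !q2, !q5.
          branch 1.2.1 (add q2, q5):
            ((q2 == q1) -> q1): β-rule — branch into !(q2 == q1)  //  q1.
              branch 1.2.1.1 (add !(q2 == q1)):
                !(q2 == q5): β-rule — branch into q2, !q5  //  !q2, q5.
                  branch 1.2.1.1.1 (add q2, !q5):
                    × closes — contains both q5 and !q5.
                  branch 1.2.1.1.2 (add !q2, q5):
                    × closes — contains both q2 and !q2.
              branch 1.2.1.2 (add q1):
                !(q2 == q5): β-rule — branch into q2, !q5  //  !q2, q5.
                  branch 1.2.1.2.1 (add q2, !q5):
                    × closes — contains both q5 and !q5.
                  branch 1.2.1.2.2 (add !q2, q5):
                    × closes — contains both q2 and !q2.
          branch 1.2.2 (add !q2, !q5):
            ((q2 == q1) -> q1): β-rule — branch into !(q2 == q1)  //  q1.
              branch 1.2.2.1 (add !(q2 == q1)):
                !(q2 == q5): β-rule — branch into q2, !q5  //  !q2, q5.
                  branch 1.2.2.1.1 (add q2, !q5):
                    × closes — contains both q2 and !q2.
                  branch 1.2.2.1.2 (add !q2, q5):
                    × closes — contains both q5 and !q5.
              branch 1.2.2.2 (add q1):
                !(q2 == q5): β-rule — branch into q2, !q5  //  !q2, q5.
                  branch 1.2.2.2.1 (add q2, !q5):
                    × closes — contains both q2 and !q2.
                  branch 1.2.2.2.2 (add !q2, q5):
                    × closes — contains both q5 and !q5.
  branch 2 (add !q3):
    (!q3 -> (((q2 == q1) -> q1) -> q4)): β-rule — branch into !!q3  //  (((q2 == q1) -> q1) -> q4).
      branch 2.1 (add !!q3):
        × closes — contains both q3 and !q3.
      branch 2.2 (add (((q2 == q1) -> q1) -> q4)):
        (q2 == q5): β-rule — branch into q2, q5  //  !q2, !q5.
          branch 2.2.1 (add q2, q5):
            ((q2 == q1) -> q1): β-rule — branch into !(q2 == q1)  //  q1.
              branch 2.2.1.1 (add !(q2 == q1)):
                (((q2 == q1) -> q1) -> q4): β-rule — branch into !((q2 == q1) -> q1)  //  q4.
                  branch 2.2.1.1.1 (add !((q2 == q1) -> q1)):
                    !((q2 == q1) -> q1): α-rule — add (q2 == q1), !q1.
                    !(q2 == q1): β-rule — branch into q2, !q1  //  !q2, q1.
                      branch 2.2.1.1.1.1 (add q2, !q1):
                        (q2 == q1): β-rule — branch into q2, q1  //  !q2, !q1.
                          branch 2.2.1.1.1.1.1 (add q2, q1):
                            × closes — contains both q1 and !q1.
                          branch 2.2.1.1.1.1.2 (add !q2, !q1):
                            × closes — contains both q2 and !q2.
                      branch 2.2.1.1.1.2 (add !q2, q1):
                        × closes — contains both q2 and !q2.
                  branch 2.2.1.1.2 (add q4):
                    × closes — contains both q4 and !q4.
              branch 2.2.1.2 (add q1):
                (((q2 == q1) -> q1) -> q4): β-rule — branch into !((q2 == q1) -> q1)  //  q4.
                  branch 2.2.1.2.1 (add !((q2 == q1) -> q1)):
                    !((q2 == q1) -> q1): α-rule — add (q2 == q1), !q1.
                    × closes — contains both q1 and !q1.
                  branch 2.2.1.2.2 (add q4):
                    × closes — contains both q4 and !q4.
          branch 2.2.2 (add !q2, !q5):
            ((q2 == q1) -> q1): β-rule — branch into !(q2 == q1)  //  q1.
              branch 2.2.2.1 (add !(q2 == q1)):
                (((q2 == q1) -> q1) -> q4): β-rule — branch into !((q2 == q1) -> q1)  //  q4.
                  branch 2.2.2.1.1 (add !((q2 == q1) -> q1)):
                    !((q2 == q1) -> q1): α-rule — add (q2 == q1), !q1.
                    !(q2 == q1): β-rule — branch into q2, !q1  //  !q2, q1.
                      branch 2.2.2.1.1.1 (add q2, !q1):
                        × closes — contains both q2 and !q2.
                      branch 2.2.2.1.1.2 (add !q2, q1):
                        × closes — contains both q1 and !q1.
                  branch 2.2.2.1.2 (add q4):
                    × closes — contains both q4 and !q4.
              branch 2.2.2.2 (add q1):
                (((q2 == q1) -> q1) -> q4): β-rule — branch into !((q2 == q1) -> q1)  //  q4.
                  branch 2.2.2.2.1 (add !((q2 == q1) -> q1)):
                    !((q2 == q1) -> q1): α-rule — add (q2 == q1), !q1.
                    × closes — contains both q1 and !q1.
                  branch 2.2.2.2.2 (add q4):
                    × closes — contains both q4 and !q4.
All 28 branches close.
Every branch closed; the formula is unsatisfiable.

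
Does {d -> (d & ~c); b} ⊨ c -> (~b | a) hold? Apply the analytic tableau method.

No

Initial set: {(d -> (d & ~c)); b; ~(c -> (~b | a))}.
~(c -> (~b | a)): α-rule — add c, ~(~b | a).
~(~b | a): α-rule — add ~~b, ~a.
(d -> (d & ~c)): β-rule — branch into ~d  //  (d & ~c).
  branch 1 (add ~d):
    ○ open, literals {a=F, b=T, c=T, d=F}.
  branch 2 (add (d & ~c)):
    (d & ~c): α-rule — add d, ~c.
    × closes — contains both c and ~c.
1 branch closed, 1 open.
An open branch gives a countermodel: a=F, b=T, c=T, d=F (unmentioned atoms arbitrary); the premises hold there but the conclusion fails.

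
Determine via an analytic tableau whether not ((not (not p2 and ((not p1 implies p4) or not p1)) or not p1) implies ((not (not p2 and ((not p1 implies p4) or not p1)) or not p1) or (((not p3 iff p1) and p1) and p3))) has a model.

Initial set: {not ((not (not p2 and ((not p1 implies p4) or not p1)) or not p1) implies ((not (not p2 and ((not p1 implies p4) or not p1)) or not p1) or (((not p3 iff p1) and p1) and p3)))}.
not ((not (not p2 and ((not p1 implies p4) or not p1)) or not p1) implies ((not (not p2 and ((not p1 implies p4) or not p1)) or not p1) or (((not p3 iff p1) and p1) and p3))): α-rule — add (not (not p2 and ((not p1 implies p4) or not p1)) or not p1), not ((not (not p2 and ((not p1 implies p4) or not p1)) or not p1) or (((not p3 iff p1) and p1) and p3)).
not ((not (not p2 and ((not p1 implies p4) or not p1)) or not p1) or (((not p3 iff p1) and p1) and p3)): α-rule — add not (not (not p2 and ((not p1 implies p4) or not p1)) or not p1), not (((not p3 iff p1) and p1) and p3).
not (not (not p2 and ((not p1 implies p4) or not p1)) or not p1): α-rule — add not not (not p2 and ((not p1 implies p4) or not p1)), not not p1.
not not (not p2 and ((not p1 implies p4) or not p1)): α-rule — add not p2, ((not p1 implies p4) or not p1).
(not (not p2 and ((not p1 implies p4) or not p1)) or not p1): β-rule — branch into not (not p2 and ((not p1 implies p4) or not p1))  //  not p1.
  branch 1 (add not (not p2 and ((not p1 implies p4) or not p1))):
    not (((not p3 iff p1) and p1) and p3): β-rule — branch into not ((not p3 iff p1) and p1)  //  not p3.
      branch 1.1 (add not ((not p3 iff p1) and p1)):
        ((not p1 implies p4) or not p1): β-rule — branch into (not p1 implies p4)  //  not p1.
          branch 1.1.1 (add (not p1 implies p4)):
            not (not p2 and ((not p1 implies p4) or not p1)): β-rule — branch into not not p2  //  not ((not p1 implies p4) or not p1).
              branch 1.1.1.1 (add not not p2):
                × closes — contains both p2 and not p2.
              branch 1.1.1.2 (add not ((not p1 implies p4) or not p1)):
                not ((not p1 implies p4) or not p1): α-rule — add not (not p1 implies p4), not not p1.
                not (not p1 implies p4): α-rule — add not p1, not p4.
                × closes — contains both p1 and not p1.
          branch 1.1.2 (add not p1):
            × closes — contains both p1 and not p1.
      branch 1.2 (add not p3):
        ((not p1 implies p4) or not p1): β-rule — branch into (not p1 implies p4)  //  not p1.
          branch 1.2.1 (add (not p1 implies p4)):
            not (not p2 and ((not p1 implies p4) or not p1)): β-rule — branch into not not p2  //  not ((not p1 implies p4) or not p1).
              branch 1.2.1.1 (add not not p2):
                × closes — contains both p2 and not p2.
              branch 1.2.1.2 (add not ((not p1 implies p4) or not p1)):
                not ((not p1 implies p4) or not p1): α-rule — add not (not p1 implies p4), not not p1.
                not (not p1 implies p4): α-rule — add not p1, not p4.
                × closes — contains both p1 and not p1.
          branch 1.2.2 (add not p1):
            × closes — contains both p1 and not p1.
  branch 2 (add not p1):
    × closes — contains both p1 and not p1.
All 7 branches close.
Every branch closed; the formula is unsatisfiable.

Unsatisfiable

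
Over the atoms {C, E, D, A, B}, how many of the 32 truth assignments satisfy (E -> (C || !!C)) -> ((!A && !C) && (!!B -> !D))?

Initial set: {((E -> (C || !!C)) -> ((!A && !C) && (!!B -> !D)))}.
((E -> (C || !!C)) -> ((!A && !C) && (!!B -> !D))): β-rule — branch into !(E -> (C || !!C))  //  ((!A && !C) && (!!B -> !D)).
  branch 1 (add !(E -> (C || !!C))):
    !(E -> (C || !!C)): α-rule — add E, !(C || !!C).
    !(C || !!C): α-rule — add !C, !!!C.
    !!!C: drop double negation, giving !C.
    ○ open, literals {C=0, E=1}.
  branch 2 (add ((!A && !C) && (!!B -> !D))):
    ((!A && !C) && (!!B -> !D)): α-rule — add (!A && !C), (!!B -> !D).
    (!A && !C): α-rule — add !A, !C.
    (!!B -> !D): β-rule — branch into !!!B  //  !D.
      branch 2.1 (add !!!B):
        !!!B: drop double negation, giving !B.
        ○ open, literals {A=0, B=0, C=0}.
      branch 2.2 (add !D):
        ○ open, literals {A=0, C=0, D=0}.
0 branches closed, 3 open.
Each open branch fixes some atoms; the unmentioned ones are free. Counting distinct full assignments: branch {C=0, E=1} (D, A, B) contributes 8 new; branch {A=0, B=0, C=0} (E, D) contributes 2 new; branch {A=0, C=0, D=0} (E, B) contributes 1 new. Total: 11.

11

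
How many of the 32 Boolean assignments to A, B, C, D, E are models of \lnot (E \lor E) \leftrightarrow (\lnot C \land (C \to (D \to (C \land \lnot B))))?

Initial set: {(\lnot (E \lor E) \leftrightarrow (\lnot C \land (C \to (D \to (C \land \lnot B)))))}.
(\lnot (E \lor E) \leftrightarrow (\lnot C \land (C \to (D \to (C \land \lnot B))))): β-rule — branch into \lnot (E \lor E), (\lnot C \land (C \to (D \to (C \land \lnot B))))  //  \lnot \lnot (E \lor E), \lnot (\lnot C \land (C \to (D \to (C \land \lnot B)))).
  branch 1 (add \lnot (E \lor E), (\lnot C \land (C \to (D \to (C \land \lnot B))))):
    \lnot (E \lor E): α-rule — add \lnot E, \lnot E.
    (\lnot C \land (C \to (D \to (C \land \lnot B)))): α-rule — add \lnot C, (C \to (D \to (C \land \lnot B))).
    (C \to (D \to (C \land \lnot B))): β-rule — branch into \lnot C  //  (D \to (C \land \lnot B)).
      branch 1.1 (add \lnot C):
        ○ open, literals {C=0, E=0}.
      branch 1.2 (add (D \to (C \land \lnot B))):
        (D \to (C \land \lnot B)): β-rule — branch into \lnot D  //  (C \land \lnot B).
          branch 1.2.1 (add \lnot D):
            ○ open, literals {C=0, D=0, E=0}.
          branch 1.2.2 (add (C \land \lnot B)):
            (C \land \lnot B): α-rule — add C, \lnot B.
            × closes — contains both C and \lnot C.
  branch 2 (add \lnot \lnot (E \lor E), \lnot (\lnot C \land (C \to (D \to (C \land \lnot B))))):
    \lnot \lnot (E \lor E): β-rule — branch into E  //  E.
      branch 2.1 (add E):
        \lnot (\lnot C \land (C \to (D \to (C \land \lnot B)))): β-rule — branch into \lnot \lnot C  //  \lnot (C \to (D \to (C \land \lnot B))).
          branch 2.1.1 (add \lnot \lnot C):
            ○ open, literals {C=1, E=1}.
          branch 2.1.2 (add \lnot (C \to (D \to (C \land \lnot B)))):
            \lnot (C \to (D \to (C \land \lnot B))): α-rule — add C, \lnot (D \to (C \land \lnot B)).
            \lnot (D \to (C \land \lnot B)): α-rule — add D, \lnot (C \land \lnot B).
            \lnot (C \land \lnot B): β-rule — branch into \lnot C  //  \lnot \lnot B.
              branch 2.1.2.1 (add \lnot C):
                × closes — contains both C and \lnot C.
              branch 2.1.2.2 (add \lnot \lnot B):
                ○ open, literals {B=1, C=1, D=1, E=1}.
      branch 2.2 (add E):
        \lnot (\lnot C \land (C \to (D \to (C \land \lnot B)))): β-rule — branch into \lnot \lnot C  //  \lnot (C \to (D \to (C \land \lnot B))).
          branch 2.2.1 (add \lnot \lnot C):
            ○ open, literals {C=1, E=1}.
          branch 2.2.2 (add \lnot (C \to (D \to (C \land \lnot B)))):
            \lnot (C \to (D \to (C \land \lnot B))): α-rule — add C, \lnot (D \to (C \land \lnot B)).
            \lnot (D \to (C \land \lnot B)): α-rule — add D, \lnot (C \land \lnot B).
            \lnot (C \land \lnot B): β-rule — branch into \lnot C  //  \lnot \lnot B.
              branch 2.2.2.1 (add \lnot C):
                × closes — contains both C and \lnot C.
              branch 2.2.2.2 (add \lnot \lnot B):
                ○ open, literals {B=1, C=1, D=1, E=1}.
3 branches closed, 6 open.
Each open branch fixes some atoms; the unmentioned ones are free. Counting distinct full assignments: branch {C=0, E=0} (A, B, D) contributes 8 new; branch {C=0, D=0, E=0} (A, B) contributes 0 new; branch {C=1, E=1} (A, B, D) contributes 8 new; branch {B=1, C=1, D=1, E=1} (A) contributes 0 new; branch {C=1, E=1} (A, B, D) contributes 0 new; branch {B=1, C=1, D=1, E=1} (A) contributes 0 new. Total: 16.

16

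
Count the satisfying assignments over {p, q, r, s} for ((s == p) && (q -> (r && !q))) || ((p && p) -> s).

Initial set: {(((s == p) && (q -> (r && !q))) || ((p && p) -> s))}.
(((s == p) && (q -> (r && !q))) || ((p && p) -> s)): β-rule — branch into ((s == p) && (q -> (r && !q)))  //  ((p && p) -> s).
  branch 1 (add ((s == p) && (q -> (r && !q)))):
    ((s == p) && (q -> (r && !q))): α-rule — add (s == p), (q -> (r && !q)).
    (s == p): β-rule — branch into s, p  //  !s, !p.
      branch 1.1 (add s, p):
        (q -> (r && !q)): β-rule — branch into !q  //  (r && !q).
          branch 1.1.1 (add !q):
            ○ open, literals {p=T, q=F, s=T}.
          branch 1.1.2 (add (r && !q)):
            (r && !q): α-rule — add r, !q.
            ○ open, literals {p=T, q=F, r=T, s=T}.
      branch 1.2 (add !s, !p):
        (q -> (r && !q)): β-rule — branch into !q  //  (r && !q).
          branch 1.2.1 (add !q):
            ○ open, literals {p=F, q=F, s=F}.
          branch 1.2.2 (add (r && !q)):
            (r && !q): α-rule — add r, !q.
            ○ open, literals {p=F, q=F, r=T, s=F}.
  branch 2 (add ((p && p) -> s)):
    ((p && p) -> s): β-rule — branch into !(p && p)  //  s.
      branch 2.1 (add !(p && p)):
        !(p && p): β-rule — branch into !p  //  !p.
          branch 2.1.1 (add !p):
            ○ open, literals {p=F}.
          branch 2.1.2 (add !p):
            ○ open, literals {p=F}.
      branch 2.2 (add s):
        ○ open, literals {s=T}.
0 branches closed, 7 open.
Each open branch fixes some atoms; the unmentioned ones are free. Counting distinct full assignments: branch {p=T, q=F, s=T} (r) contributes 2 new; branch {p=T, q=F, r=T, s=T} (none free) contributes 0 new; branch {p=F, q=F, s=F} (r) contributes 2 new; branch {p=F, q=F, r=T, s=F} (none free) contributes 0 new; branch {p=F} (q, r, s) contributes 6 new; branch {p=F} (q, r, s) contributes 0 new; branch {s=T} (p, q, r) contributes 2 new. Total: 12.

12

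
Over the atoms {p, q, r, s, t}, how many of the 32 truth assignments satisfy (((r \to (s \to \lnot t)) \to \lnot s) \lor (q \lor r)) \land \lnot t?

14

Initial set: {((((r \to (s \to \lnot t)) \to \lnot s) \lor (q \lor r)) \land \lnot t)}.
((((r \to (s \to \lnot t)) \to \lnot s) \lor (q \lor r)) \land \lnot t): α-rule — add (((r \to (s \to \lnot t)) \to \lnot s) \lor (q \lor r)), \lnot t.
(((r \to (s \to \lnot t)) \to \lnot s) \lor (q \lor r)): β-rule — branch into ((r \to (s \to \lnot t)) \to \lnot s)  //  (q \lor r).
  branch 1 (add ((r \to (s \to \lnot t)) \to \lnot s)):
    ((r \to (s \to \lnot t)) \to \lnot s): β-rule — branch into \lnot (r \to (s \to \lnot t))  //  \lnot s.
      branch 1.1 (add \lnot (r \to (s \to \lnot t))):
        \lnot (r \to (s \to \lnot t)): α-rule — add r, \lnot (s \to \lnot t).
        \lnot (s \to \lnot t): α-rule — add s, \lnot \lnot t.
        × closes — contains both t and \lnot t.
      branch 1.2 (add \lnot s):
        ○ open, literals {s=0, t=0}.
  branch 2 (add (q \lor r)):
    (q \lor r): β-rule — branch into q  //  r.
      branch 2.1 (add q):
        ○ open, literals {q=1, t=0}.
      branch 2.2 (add r):
        ○ open, literals {r=1, t=0}.
1 branch closed, 3 open.
Each open branch fixes some atoms; the unmentioned ones are free. Counting distinct full assignments: branch {s=0, t=0} (p, q, r) contributes 8 new; branch {q=1, t=0} (p, r, s) contributes 4 new; branch {r=1, t=0} (p, q, s) contributes 2 new. Total: 14.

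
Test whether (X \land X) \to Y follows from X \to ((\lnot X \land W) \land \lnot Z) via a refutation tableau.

Initial set: {(X \to ((\lnot X \land W) \land \lnot Z)); \lnot ((X \land X) \to Y)}.
\lnot ((X \land X) \to Y): α-rule — add (X \land X), \lnot Y.
(X \land X): α-rule — add X, X.
(X \to ((\lnot X \land W) \land \lnot Z)): β-rule — branch into \lnot X  //  ((\lnot X \land W) \land \lnot Z).
  branch 1 (add \lnot X):
    × closes — contains both X and \lnot X.
  branch 2 (add ((\lnot X \land W) \land \lnot Z)):
    ((\lnot X \land W) \land \lnot Z): α-rule — add (\lnot X \land W), \lnot Z.
    (\lnot X \land W): α-rule — add \lnot X, W.
    × closes — contains both X and \lnot X.
All 2 branches close.
Every branch closed, so the premises entail the conclusion.

Yes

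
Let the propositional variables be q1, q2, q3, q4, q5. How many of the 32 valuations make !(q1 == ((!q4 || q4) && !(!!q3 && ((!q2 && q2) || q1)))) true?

Initial set: {!(q1 == ((!q4 || q4) && !(!!q3 && ((!q2 && q2) || q1))))}.
!(q1 == ((!q4 || q4) && !(!!q3 && ((!q2 && q2) || q1)))): β-rule — branch into q1, !((!q4 || q4) && !(!!q3 && ((!q2 && q2) || q1)))  //  !q1, ((!q4 || q4) && !(!!q3 && ((!q2 && q2) || q1))).
  branch 1 (add q1, !((!q4 || q4) && !(!!q3 && ((!q2 && q2) || q1)))):
    !((!q4 || q4) && !(!!q3 && ((!q2 && q2) || q1))): β-rule — branch into !(!q4 || q4)  //  !!(!!q3 && ((!q2 && q2) || q1)).
      branch 1.1 (add !(!q4 || q4)):
        !(!q4 || q4): α-rule — add !!q4, !q4.
        × closes — contains both q4 and !q4.
      branch 1.2 (add !!(!!q3 && ((!q2 && q2) || q1))):
        !!(!!q3 && ((!q2 && q2) || q1)): α-rule — add !!q3, ((!q2 && q2) || q1).
        !!q3: drop double negation, giving q3.
        ((!q2 && q2) || q1): β-rule — branch into (!q2 && q2)  //  q1.
          branch 1.2.1 (add (!q2 && q2)):
            (!q2 && q2): α-rule — add !q2, q2.
            × closes — contains both q2 and !q2.
          branch 1.2.2 (add q1):
            ○ open, literals {q1=1, q3=1}.
  branch 2 (add !q1, ((!q4 || q4) && !(!!q3 && ((!q2 && q2) || q1)))):
    ((!q4 || q4) && !(!!q3 && ((!q2 && q2) || q1))): α-rule — add (!q4 || q4), !(!!q3 && ((!q2 && q2) || q1)).
    (!q4 || q4): β-rule — branch into !q4  //  q4.
      branch 2.1 (add !q4):
        !(!!q3 && ((!q2 && q2) || q1)): β-rule — branch into !!!q3  //  !((!q2 && q2) || q1).
          branch 2.1.1 (add !!!q3):
            !!!q3: drop double negation, giving !q3.
            ○ open, literals {q1=0, q3=0, q4=0}.
          branch 2.1.2 (add !((!q2 && q2) || q1)):
            !((!q2 && q2) || q1): α-rule — add !(!q2 && q2), !q1.
            !(!q2 && q2): β-rule — branch into !!q2  //  !q2.
              branch 2.1.2.1 (add !!q2):
                ○ open, literals {q1=0, q2=1, q4=0}.
              branch 2.1.2.2 (add !q2):
                ○ open, literals {q1=0, q2=0, q4=0}.
      branch 2.2 (add q4):
        !(!!q3 && ((!q2 && q2) || q1)): β-rule — branch into !!!q3  //  !((!q2 && q2) || q1).
          branch 2.2.1 (add !!!q3):
            !!!q3: drop double negation, giving !q3.
            ○ open, literals {q1=0, q3=0, q4=1}.
          branch 2.2.2 (add !((!q2 && q2) || q1)):
            !((!q2 && q2) || q1): α-rule — add !(!q2 && q2), !q1.
            !(!q2 && q2): β-rule — branch into !!q2  //  !q2.
              branch 2.2.2.1 (add !!q2):
                ○ open, literals {q1=0, q2=1, q4=1}.
              branch 2.2.2.2 (add !q2):
                ○ open, literals {q1=0, q2=0, q4=1}.
2 branches closed, 7 open.
Each open branch fixes some atoms; the unmentioned ones are free. Counting distinct full assignments: branch {q1=1, q3=1} (q2, q4, q5) contributes 8 new; branch {q1=0, q3=0, q4=0} (q2, q5) contributes 4 new; branch {q1=0, q2=1, q4=0} (q3, q5) contributes 2 new; branch {q1=0, q2=0, q4=0} (q3, q5) contributes 2 new; branch {q1=0, q3=0, q4=1} (q2, q5) contributes 4 new; branch {q1=0, q2=1, q4=1} (q3, q5) contributes 2 new; branch {q1=0, q2=0, q4=1} (q3, q5) contributes 2 new. Total: 24.

24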